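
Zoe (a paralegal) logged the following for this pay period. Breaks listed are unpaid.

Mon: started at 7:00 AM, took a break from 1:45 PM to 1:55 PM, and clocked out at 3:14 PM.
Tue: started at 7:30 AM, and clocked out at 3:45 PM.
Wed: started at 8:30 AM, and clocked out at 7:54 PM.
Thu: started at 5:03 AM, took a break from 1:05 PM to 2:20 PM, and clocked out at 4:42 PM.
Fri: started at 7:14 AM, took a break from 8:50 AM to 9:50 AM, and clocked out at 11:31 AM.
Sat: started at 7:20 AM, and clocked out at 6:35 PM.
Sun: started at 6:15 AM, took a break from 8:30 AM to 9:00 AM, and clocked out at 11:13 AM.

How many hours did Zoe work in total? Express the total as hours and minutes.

57 h 7 min

Mon: 7:00 AM–3:14 PM = 8 h 14 min; less 10 min break → 8 h 4 min
Tue: 7:30 AM–3:45 PM = 8 h 15 min
Wed: 8:30 AM–7:54 PM = 11 h 24 min
Thu: 5:03 AM–4:42 PM = 11 h 39 min; less 75 min break → 10 h 24 min
Fri: 7:14 AM–11:31 AM = 4 h 17 min; less 60 min break → 3 h 17 min
Sat: 7:20 AM–6:35 PM = 11 h 15 min
Sun: 6:15 AM–11:13 AM = 4 h 58 min; less 30 min break → 4 h 28 min
Total: 8 h 4 min + 8 h 15 min + 11 h 24 min + 10 h 24 min + 3 h 17 min + 11 h 15 min + 4 h 28 min = 57 h 7 min.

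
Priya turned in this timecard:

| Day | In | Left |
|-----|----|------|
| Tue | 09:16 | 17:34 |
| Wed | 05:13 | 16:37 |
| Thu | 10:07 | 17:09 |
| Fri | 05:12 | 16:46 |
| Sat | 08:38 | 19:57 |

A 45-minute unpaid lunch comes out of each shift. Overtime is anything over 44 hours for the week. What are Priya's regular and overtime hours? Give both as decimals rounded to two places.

Regular 44.00 hours, overtime 1.87 hours

Tue: 09:16–17:34 = 8 h 18 min; less 45 min break → 7 h 33 min
Wed: 05:13–16:37 = 11 h 24 min; less 45 min break → 10 h 39 min
Thu: 10:07–17:09 = 7 h 2 min; less 45 min break → 6 h 17 min
Fri: 05:12–16:46 = 11 h 34 min; less 45 min break → 10 h 49 min
Sat: 08:38–19:57 = 11 h 19 min; less 45 min break → 10 h 34 min
Total worked: 45 h 52 min = 45.87 h.
Threshold 44 h → overtime 1 h 52 min, regular 44 h 0 min.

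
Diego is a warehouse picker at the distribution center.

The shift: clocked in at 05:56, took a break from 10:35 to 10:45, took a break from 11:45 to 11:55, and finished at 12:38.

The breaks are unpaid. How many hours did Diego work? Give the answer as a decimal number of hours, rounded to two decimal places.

6.37 hours

The shift: 05:56–12:38 = 6 h 42 min; less 20 min break → 6 h 22 min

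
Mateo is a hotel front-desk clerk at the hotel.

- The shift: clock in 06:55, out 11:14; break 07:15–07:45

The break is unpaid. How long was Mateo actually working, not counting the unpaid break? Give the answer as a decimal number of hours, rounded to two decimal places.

3.82 hours

The shift: 06:55–11:14 = 4 h 19 min; less 30 min break → 3 h 49 min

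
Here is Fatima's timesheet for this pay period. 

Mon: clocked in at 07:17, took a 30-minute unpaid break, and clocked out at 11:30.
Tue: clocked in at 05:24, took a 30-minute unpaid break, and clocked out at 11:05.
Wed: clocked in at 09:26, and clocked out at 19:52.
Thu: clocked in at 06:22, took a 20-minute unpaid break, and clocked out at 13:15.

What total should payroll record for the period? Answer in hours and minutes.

Mon: 07:17–11:30 = 4 h 13 min; less 30 min break → 3 h 43 min
Tue: 05:24–11:05 = 5 h 41 min; less 30 min break → 5 h 11 min
Wed: 09:26–19:52 = 10 h 26 min
Thu: 06:22–13:15 = 6 h 53 min; less 20 min break → 6 h 33 min
Total: 3 h 43 min + 5 h 11 min + 10 h 26 min + 6 h 33 min = 25 h 53 min.

25 h 53 min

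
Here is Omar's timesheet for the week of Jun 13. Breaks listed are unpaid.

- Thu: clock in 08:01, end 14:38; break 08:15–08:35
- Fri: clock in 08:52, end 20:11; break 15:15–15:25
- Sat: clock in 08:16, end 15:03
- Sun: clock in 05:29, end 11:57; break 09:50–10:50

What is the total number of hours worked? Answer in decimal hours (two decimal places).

29.68 hours

Thu: 08:01–14:38 = 6 h 37 min; less 20 min break → 6 h 17 min
Fri: 08:52–20:11 = 11 h 19 min; less 10 min break → 11 h 9 min
Sat: 08:16–15:03 = 6 h 47 min
Sun: 05:29–11:57 = 6 h 28 min; less 60 min break → 5 h 28 min
Total: 6 h 17 min + 11 h 9 min + 6 h 47 min + 5 h 28 min = 29 h 41 min.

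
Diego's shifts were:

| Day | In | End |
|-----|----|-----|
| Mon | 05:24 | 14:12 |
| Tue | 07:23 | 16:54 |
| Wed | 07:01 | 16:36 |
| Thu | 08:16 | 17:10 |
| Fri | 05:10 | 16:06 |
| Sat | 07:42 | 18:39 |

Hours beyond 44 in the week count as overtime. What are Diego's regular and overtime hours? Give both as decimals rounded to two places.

Regular 44.00 hours, overtime 14.68 hours

Mon: 05:24–14:12 = 8 h 48 min
Tue: 07:23–16:54 = 9 h 31 min
Wed: 07:01–16:36 = 9 h 35 min
Thu: 08:16–17:10 = 8 h 54 min
Fri: 05:10–16:06 = 10 h 56 min
Sat: 07:42–18:39 = 10 h 57 min
Total worked: 58 h 41 min = 58.68 h.
Threshold 44 h → overtime 14 h 41 min, regular 44 h 0 min.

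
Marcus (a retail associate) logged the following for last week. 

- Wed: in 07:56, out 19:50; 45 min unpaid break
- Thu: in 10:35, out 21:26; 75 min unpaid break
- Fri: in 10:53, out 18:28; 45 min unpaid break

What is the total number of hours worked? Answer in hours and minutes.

27 h 35 min

Wed: 07:56–19:50 = 11 h 54 min; less 45 min break → 11 h 9 min
Thu: 10:35–21:26 = 10 h 51 min; less 75 min break → 9 h 36 min
Fri: 10:53–18:28 = 7 h 35 min; less 45 min break → 6 h 50 min
Total: 11 h 9 min + 9 h 36 min + 6 h 50 min = 27 h 35 min.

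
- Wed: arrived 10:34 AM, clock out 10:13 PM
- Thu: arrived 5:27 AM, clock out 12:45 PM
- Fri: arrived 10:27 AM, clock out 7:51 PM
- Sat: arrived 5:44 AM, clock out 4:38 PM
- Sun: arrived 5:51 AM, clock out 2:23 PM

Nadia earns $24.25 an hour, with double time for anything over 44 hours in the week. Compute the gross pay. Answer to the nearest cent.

$1250.49

Wed: 10:34 AM–10:13 PM = 11 h 39 min
Thu: 5:27 AM–12:45 PM = 7 h 18 min
Fri: 10:27 AM–7:51 PM = 9 h 24 min
Sat: 5:44 AM–4:38 PM = 10 h 54 min
Sun: 5:51 AM–2:23 PM = 8 h 32 min
Total worked: 47 h 47 min = 2867 min.
Regular 44 h 0 min = 2640 min at $24.25/h; overtime 3 h 47 min = 227 min at $48.50/h.
Pay = (2640 × $24.25 + 227 × $48.50) ÷ 60 = $1250.49.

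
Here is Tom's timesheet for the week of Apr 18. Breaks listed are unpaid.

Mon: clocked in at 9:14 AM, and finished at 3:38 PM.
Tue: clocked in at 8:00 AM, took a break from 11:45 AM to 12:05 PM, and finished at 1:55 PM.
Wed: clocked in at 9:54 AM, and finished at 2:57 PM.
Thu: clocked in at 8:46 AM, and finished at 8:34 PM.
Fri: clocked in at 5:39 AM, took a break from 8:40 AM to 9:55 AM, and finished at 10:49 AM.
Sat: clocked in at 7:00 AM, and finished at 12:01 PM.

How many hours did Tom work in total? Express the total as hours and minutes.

Mon: 9:14 AM–3:38 PM = 6 h 24 min
Tue: 8:00 AM–1:55 PM = 5 h 55 min; less 20 min break → 5 h 35 min
Wed: 9:54 AM–2:57 PM = 5 h 3 min
Thu: 8:46 AM–8:34 PM = 11 h 48 min
Fri: 5:39 AM–10:49 AM = 5 h 10 min; less 75 min break → 3 h 55 min
Sat: 7:00 AM–12:01 PM = 5 h 1 min
Total: 6 h 24 min + 5 h 35 min + 5 h 3 min + 11 h 48 min + 3 h 55 min + 5 h 1 min = 37 h 46 min.

37 h 46 min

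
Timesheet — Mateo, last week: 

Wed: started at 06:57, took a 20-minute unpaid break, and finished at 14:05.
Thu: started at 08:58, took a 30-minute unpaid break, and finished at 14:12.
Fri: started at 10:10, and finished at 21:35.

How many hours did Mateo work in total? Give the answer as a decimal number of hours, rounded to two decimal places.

22.95 hours

Wed: 06:57–14:05 = 7 h 8 min; less 20 min break → 6 h 48 min
Thu: 08:58–14:12 = 5 h 14 min; less 30 min break → 4 h 44 min
Fri: 10:10–21:35 = 11 h 25 min
Total: 6 h 48 min + 4 h 44 min + 11 h 25 min = 22 h 57 min.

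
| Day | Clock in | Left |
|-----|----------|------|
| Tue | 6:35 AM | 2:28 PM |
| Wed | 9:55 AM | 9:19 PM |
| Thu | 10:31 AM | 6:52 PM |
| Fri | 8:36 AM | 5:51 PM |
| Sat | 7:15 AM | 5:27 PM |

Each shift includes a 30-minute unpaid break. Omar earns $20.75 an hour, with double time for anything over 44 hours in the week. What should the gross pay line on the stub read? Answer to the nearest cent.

Tue: 6:35 AM–2:28 PM = 7 h 53 min; less 30 min break → 7 h 23 min
Wed: 9:55 AM–9:19 PM = 11 h 24 min; less 30 min break → 10 h 54 min
Thu: 10:31 AM–6:52 PM = 8 h 21 min; less 30 min break → 7 h 51 min
Fri: 8:36 AM–5:51 PM = 9 h 15 min; less 30 min break → 8 h 45 min
Sat: 7:15 AM–5:27 PM = 10 h 12 min; less 30 min break → 9 h 42 min
Total worked: 44 h 35 min = 2675 min.
Regular 44 h 0 min = 2640 min at $20.75/h; overtime 0 h 35 min = 35 min at $41.50/h.
Pay = (2640 × $20.75 + 35 × $41.50) ÷ 60 = $937.21.

$937.21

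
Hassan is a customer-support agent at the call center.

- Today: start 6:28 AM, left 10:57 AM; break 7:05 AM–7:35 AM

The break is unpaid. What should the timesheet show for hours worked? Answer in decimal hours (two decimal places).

Today: 6:28 AM–10:57 AM = 4 h 29 min; less 30 min break → 3 h 59 min

3.98 hours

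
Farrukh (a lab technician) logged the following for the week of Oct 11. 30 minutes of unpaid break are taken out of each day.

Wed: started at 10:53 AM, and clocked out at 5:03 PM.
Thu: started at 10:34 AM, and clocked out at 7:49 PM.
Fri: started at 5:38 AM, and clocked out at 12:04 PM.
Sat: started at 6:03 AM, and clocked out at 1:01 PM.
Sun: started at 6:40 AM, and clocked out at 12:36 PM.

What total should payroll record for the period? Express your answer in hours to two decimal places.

Wed: 10:53 AM–5:03 PM = 6 h 10 min; less 30 min break → 5 h 40 min
Thu: 10:34 AM–7:49 PM = 9 h 15 min; less 30 min break → 8 h 45 min
Fri: 5:38 AM–12:04 PM = 6 h 26 min; less 30 min break → 5 h 56 min
Sat: 6:03 AM–1:01 PM = 6 h 58 min; less 30 min break → 6 h 28 min
Sun: 6:40 AM–12:36 PM = 5 h 56 min; less 30 min break → 5 h 26 min
Total: 5 h 40 min + 8 h 45 min + 5 h 56 min + 6 h 28 min + 5 h 26 min = 32 h 15 min.

32.25 hours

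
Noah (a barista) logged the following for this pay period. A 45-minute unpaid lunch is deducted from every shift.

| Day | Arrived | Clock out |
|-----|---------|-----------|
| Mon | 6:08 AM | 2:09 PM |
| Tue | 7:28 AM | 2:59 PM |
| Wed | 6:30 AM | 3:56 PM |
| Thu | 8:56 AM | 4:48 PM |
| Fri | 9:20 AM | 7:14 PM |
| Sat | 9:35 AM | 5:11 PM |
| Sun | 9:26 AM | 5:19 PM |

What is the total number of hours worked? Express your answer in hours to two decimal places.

Mon: 6:08 AM–2:09 PM = 8 h 1 min; less 45 min break → 7 h 16 min
Tue: 7:28 AM–2:59 PM = 7 h 31 min; less 45 min break → 6 h 46 min
Wed: 6:30 AM–3:56 PM = 9 h 26 min; less 45 min break → 8 h 41 min
Thu: 8:56 AM–4:48 PM = 7 h 52 min; less 45 min break → 7 h 7 min
Fri: 9:20 AM–7:14 PM = 9 h 54 min; less 45 min break → 9 h 9 min
Sat: 9:35 AM–5:11 PM = 7 h 36 min; less 45 min break → 6 h 51 min
Sun: 9:26 AM–5:19 PM = 7 h 53 min; less 45 min break → 7 h 8 min
Total: 7 h 16 min + 6 h 46 min + 8 h 41 min + 7 h 7 min + 9 h 9 min + 6 h 51 min + 7 h 8 min = 52 h 58 min.

52.97 hours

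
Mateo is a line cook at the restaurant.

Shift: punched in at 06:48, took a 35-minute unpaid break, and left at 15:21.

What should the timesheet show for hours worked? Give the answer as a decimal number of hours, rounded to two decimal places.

7.97 hours

Shift: 06:48–15:21 = 8 h 33 min; less 35 min break → 7 h 58 min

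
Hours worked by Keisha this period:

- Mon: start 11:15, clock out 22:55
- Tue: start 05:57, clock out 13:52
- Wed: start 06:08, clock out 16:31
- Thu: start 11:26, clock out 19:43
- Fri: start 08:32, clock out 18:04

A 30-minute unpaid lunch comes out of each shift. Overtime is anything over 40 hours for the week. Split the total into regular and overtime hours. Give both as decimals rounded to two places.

Regular 40.00 hours, overtime 5.28 hours

Mon: 11:15–22:55 = 11 h 40 min; less 30 min break → 11 h 10 min
Tue: 05:57–13:52 = 7 h 55 min; less 30 min break → 7 h 25 min
Wed: 06:08–16:31 = 10 h 23 min; less 30 min break → 9 h 53 min
Thu: 11:26–19:43 = 8 h 17 min; less 30 min break → 7 h 47 min
Fri: 08:32–18:04 = 9 h 32 min; less 30 min break → 9 h 2 min
Total worked: 45 h 17 min = 45.28 h.
Threshold 40 h → overtime 5 h 17 min, regular 40 h 0 min.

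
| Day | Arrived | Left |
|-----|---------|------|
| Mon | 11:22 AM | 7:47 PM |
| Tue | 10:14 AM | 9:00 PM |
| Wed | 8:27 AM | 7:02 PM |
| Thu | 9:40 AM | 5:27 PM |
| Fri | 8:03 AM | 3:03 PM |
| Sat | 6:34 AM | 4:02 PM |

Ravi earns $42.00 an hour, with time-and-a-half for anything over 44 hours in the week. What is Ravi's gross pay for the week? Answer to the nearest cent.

$2479.05

Mon: 11:22 AM–7:47 PM = 8 h 25 min
Tue: 10:14 AM–9:00 PM = 10 h 46 min
Wed: 8:27 AM–7:02 PM = 10 h 35 min
Thu: 9:40 AM–5:27 PM = 7 h 47 min
Fri: 8:03 AM–3:03 PM = 7 h 0 min
Sat: 6:34 AM–4:02 PM = 9 h 28 min
Total worked: 54 h 1 min = 3241 min.
Regular 44 h 0 min = 2640 min at $42.00/h; overtime 10 h 1 min = 601 min at $63.00/h.
Pay = (2640 × $42.00 + 601 × $63.00) ÷ 60 = $2479.05.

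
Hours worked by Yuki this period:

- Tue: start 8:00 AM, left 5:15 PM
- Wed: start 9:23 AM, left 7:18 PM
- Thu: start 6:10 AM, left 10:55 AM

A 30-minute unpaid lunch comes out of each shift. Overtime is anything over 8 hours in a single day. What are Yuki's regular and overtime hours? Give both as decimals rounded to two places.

Tue: 8:00 AM–5:15 PM = 9 h 15 min; less 30 min break → 8 h 45 min
Wed: 9:23 AM–7:18 PM = 9 h 55 min; less 30 min break → 9 h 25 min
Thu: 6:10 AM–10:55 AM = 4 h 45 min; less 30 min break → 4 h 15 min
Tue reg 8 h 0 min / OT 0 h 45 min; Wed reg 8 h 0 min / OT 1 h 25 min; Thu reg 4 h 15 min / OT 0 h 0 min.
Totals: regular 20 h 15 min, overtime 2 h 10 min.

Regular 20.25 hours, overtime 2.17 hours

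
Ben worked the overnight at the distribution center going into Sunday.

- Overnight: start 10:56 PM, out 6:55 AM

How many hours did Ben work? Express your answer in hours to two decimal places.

Overnight: 10:56 PM → midnight = 1 h 4 min; midnight → 6:55 AM = 6 h 55 min; span 7 h 59 min

7.98 hours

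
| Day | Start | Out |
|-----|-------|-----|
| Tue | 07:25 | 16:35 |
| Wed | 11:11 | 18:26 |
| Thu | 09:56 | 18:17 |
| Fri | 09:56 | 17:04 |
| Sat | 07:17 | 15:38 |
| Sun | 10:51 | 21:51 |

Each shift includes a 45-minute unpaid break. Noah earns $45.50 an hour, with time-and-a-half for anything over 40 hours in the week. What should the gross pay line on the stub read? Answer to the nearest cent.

Tue: 07:25–16:35 = 9 h 10 min; less 45 min break → 8 h 25 min
Wed: 11:11–18:26 = 7 h 15 min; less 45 min break → 6 h 30 min
Thu: 09:56–18:17 = 8 h 21 min; less 45 min break → 7 h 36 min
Fri: 09:56–17:04 = 7 h 8 min; less 45 min break → 6 h 23 min
Sat: 07:17–15:38 = 8 h 21 min; less 45 min break → 7 h 36 min
Sun: 10:51–21:51 = 11 h 0 min; less 45 min break → 10 h 15 min
Total worked: 46 h 45 min = 2805 min.
Regular 40 h 0 min = 2400 min at $45.50/h; overtime 6 h 45 min = 405 min at $68.25/h.
Pay = (2400 × $45.50 + 405 × $68.25) ÷ 60 = $2280.69.

$2280.69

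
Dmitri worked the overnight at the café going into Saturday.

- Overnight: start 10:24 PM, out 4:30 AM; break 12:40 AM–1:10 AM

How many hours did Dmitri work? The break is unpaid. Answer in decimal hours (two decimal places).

Overnight: 10:24 PM → midnight = 1 h 36 min; midnight → 4:30 AM = 4 h 30 min; span 6 h 6 min; less 30 min break → 5 h 36 min

5.60 hours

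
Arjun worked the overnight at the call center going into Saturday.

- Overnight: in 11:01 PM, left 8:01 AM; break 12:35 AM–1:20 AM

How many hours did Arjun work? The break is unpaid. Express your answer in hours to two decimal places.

Overnight: 11:01 PM → midnight = 0 h 59 min; midnight → 8:01 AM = 8 h 1 min; span 9 h 0 min; less 45 min break → 8 h 15 min

8.25 hours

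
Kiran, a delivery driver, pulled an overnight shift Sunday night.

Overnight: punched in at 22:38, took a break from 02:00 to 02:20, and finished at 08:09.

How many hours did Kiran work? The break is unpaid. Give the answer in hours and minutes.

Overnight: 22:38 → midnight = 1 h 22 min; midnight → 08:09 = 8 h 9 min; span 9 h 31 min; less 20 min break → 9 h 11 min

9 h 11 min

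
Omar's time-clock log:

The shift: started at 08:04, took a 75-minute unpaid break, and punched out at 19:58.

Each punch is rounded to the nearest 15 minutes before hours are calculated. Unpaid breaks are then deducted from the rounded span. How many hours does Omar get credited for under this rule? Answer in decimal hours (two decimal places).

The shift: in 08:04→08:00, out 19:58→20:00; 12 h 0 min − 75 min = 10 h 45 min

10.75 hours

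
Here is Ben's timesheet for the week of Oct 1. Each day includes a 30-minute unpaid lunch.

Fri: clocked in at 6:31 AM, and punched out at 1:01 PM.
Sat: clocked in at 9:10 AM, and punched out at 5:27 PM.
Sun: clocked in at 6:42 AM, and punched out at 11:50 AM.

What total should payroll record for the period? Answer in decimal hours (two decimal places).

Fri: 6:31 AM–1:01 PM = 6 h 30 min; less 30 min break → 6 h 0 min
Sat: 9:10 AM–5:27 PM = 8 h 17 min; less 30 min break → 7 h 47 min
Sun: 6:42 AM–11:50 AM = 5 h 8 min; less 30 min break → 4 h 38 min
Total: 6 h 0 min + 7 h 47 min + 4 h 38 min = 18 h 25 min.

18.42 hours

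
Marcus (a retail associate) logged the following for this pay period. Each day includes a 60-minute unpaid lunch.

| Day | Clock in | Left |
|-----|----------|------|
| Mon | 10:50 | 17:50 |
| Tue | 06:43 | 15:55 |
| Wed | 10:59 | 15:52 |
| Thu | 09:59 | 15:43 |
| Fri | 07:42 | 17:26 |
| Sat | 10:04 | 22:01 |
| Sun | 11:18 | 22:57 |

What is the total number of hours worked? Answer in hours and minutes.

53 h 9 min

Mon: 10:50–17:50 = 7 h 0 min; less 60 min break → 6 h 0 min
Tue: 06:43–15:55 = 9 h 12 min; less 60 min break → 8 h 12 min
Wed: 10:59–15:52 = 4 h 53 min; less 60 min break → 3 h 53 min
Thu: 09:59–15:43 = 5 h 44 min; less 60 min break → 4 h 44 min
Fri: 07:42–17:26 = 9 h 44 min; less 60 min break → 8 h 44 min
Sat: 10:04–22:01 = 11 h 57 min; less 60 min break → 10 h 57 min
Sun: 11:18–22:57 = 11 h 39 min; less 60 min break → 10 h 39 min
Total: 6 h 0 min + 8 h 12 min + 3 h 53 min + 4 h 44 min + 8 h 44 min + 10 h 57 min + 10 h 39 min = 53 h 9 min.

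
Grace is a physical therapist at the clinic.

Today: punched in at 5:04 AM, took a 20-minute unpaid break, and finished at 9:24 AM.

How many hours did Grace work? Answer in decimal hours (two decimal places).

4.00 hours

Today: 5:04 AM–9:24 AM = 4 h 20 min; less 20 min break → 4 h 0 min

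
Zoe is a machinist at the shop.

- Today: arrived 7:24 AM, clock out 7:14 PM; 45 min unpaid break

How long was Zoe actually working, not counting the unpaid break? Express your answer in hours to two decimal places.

11.08 hours

Today: 7:24 AM–7:14 PM = 11 h 50 min; less 45 min break → 11 h 5 min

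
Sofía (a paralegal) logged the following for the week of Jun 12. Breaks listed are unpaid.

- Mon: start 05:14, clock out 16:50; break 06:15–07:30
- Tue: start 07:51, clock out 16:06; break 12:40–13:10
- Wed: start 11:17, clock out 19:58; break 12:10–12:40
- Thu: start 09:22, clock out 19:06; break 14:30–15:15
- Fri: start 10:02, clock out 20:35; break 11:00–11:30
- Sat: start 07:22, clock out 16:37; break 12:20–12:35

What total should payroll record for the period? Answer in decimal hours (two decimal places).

54.32 hours

Mon: 05:14–16:50 = 11 h 36 min; less 75 min break → 10 h 21 min
Tue: 07:51–16:06 = 8 h 15 min; less 30 min break → 7 h 45 min
Wed: 11:17–19:58 = 8 h 41 min; less 30 min break → 8 h 11 min
Thu: 09:22–19:06 = 9 h 44 min; less 45 min break → 8 h 59 min
Fri: 10:02–20:35 = 10 h 33 min; less 30 min break → 10 h 3 min
Sat: 07:22–16:37 = 9 h 15 min; less 15 min break → 9 h 0 min
Total: 10 h 21 min + 7 h 45 min + 8 h 11 min + 8 h 59 min + 10 h 3 min + 9 h 0 min = 54 h 19 min.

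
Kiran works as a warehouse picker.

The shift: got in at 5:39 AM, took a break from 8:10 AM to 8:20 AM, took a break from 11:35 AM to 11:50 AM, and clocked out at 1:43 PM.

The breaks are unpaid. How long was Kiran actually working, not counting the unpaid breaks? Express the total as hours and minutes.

7 h 39 min

The shift: 5:39 AM–1:43 PM = 8 h 4 min; less 25 min break → 7 h 39 min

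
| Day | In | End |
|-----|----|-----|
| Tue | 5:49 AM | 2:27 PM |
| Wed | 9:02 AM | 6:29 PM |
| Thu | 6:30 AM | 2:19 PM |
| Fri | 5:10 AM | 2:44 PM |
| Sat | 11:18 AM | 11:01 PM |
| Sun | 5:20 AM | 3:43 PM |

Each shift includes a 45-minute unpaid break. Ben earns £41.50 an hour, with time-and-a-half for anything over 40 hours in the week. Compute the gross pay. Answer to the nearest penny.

Tue: 5:49 AM–2:27 PM = 8 h 38 min; less 45 min break → 7 h 53 min
Wed: 9:02 AM–6:29 PM = 9 h 27 min; less 45 min break → 8 h 42 min
Thu: 6:30 AM–2:19 PM = 7 h 49 min; less 45 min break → 7 h 4 min
Fri: 5:10 AM–2:44 PM = 9 h 34 min; less 45 min break → 8 h 49 min
Sat: 11:18 AM–11:01 PM = 11 h 43 min; less 45 min break → 10 h 58 min
Sun: 5:20 AM–3:43 PM = 10 h 23 min; less 45 min break → 9 h 38 min
Total worked: 53 h 4 min = 3184 min.
Regular 40 h 0 min = 2400 min at £41.50/h; overtime 13 h 4 min = 784 min at £62.25/h.
Pay = (2400 × £41.50 + 784 × £62.25) ÷ 60 = £2473.40.

£2473.40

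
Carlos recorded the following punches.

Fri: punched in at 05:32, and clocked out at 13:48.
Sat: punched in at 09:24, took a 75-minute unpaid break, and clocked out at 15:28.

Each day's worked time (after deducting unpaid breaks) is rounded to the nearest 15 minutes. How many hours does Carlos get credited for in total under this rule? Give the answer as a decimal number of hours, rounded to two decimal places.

Fri: 05:32–13:48 = 8 h 16 min → rounds to 8 h 15 min
Sat: 09:24–15:28 = 6 h 4 min − 75 min = 4 h 49 min → rounds to 4 h 45 min
Total credited: 13 h 0 min.

13.00 hours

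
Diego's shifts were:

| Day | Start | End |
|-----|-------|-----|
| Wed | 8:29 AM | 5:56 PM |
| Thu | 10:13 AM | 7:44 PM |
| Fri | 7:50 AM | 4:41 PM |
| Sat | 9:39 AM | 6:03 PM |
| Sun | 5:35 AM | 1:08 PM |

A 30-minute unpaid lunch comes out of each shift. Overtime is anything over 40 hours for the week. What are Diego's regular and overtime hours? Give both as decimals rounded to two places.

Wed: 8:29 AM–5:56 PM = 9 h 27 min; less 30 min break → 8 h 57 min
Thu: 10:13 AM–7:44 PM = 9 h 31 min; less 30 min break → 9 h 1 min
Fri: 7:50 AM–4:41 PM = 8 h 51 min; less 30 min break → 8 h 21 min
Sat: 9:39 AM–6:03 PM = 8 h 24 min; less 30 min break → 7 h 54 min
Sun: 5:35 AM–1:08 PM = 7 h 33 min; less 30 min break → 7 h 3 min
Total worked: 41 h 16 min = 41.27 h.
Threshold 40 h → overtime 1 h 16 min, regular 40 h 0 min.

Regular 40.00 hours, overtime 1.27 hours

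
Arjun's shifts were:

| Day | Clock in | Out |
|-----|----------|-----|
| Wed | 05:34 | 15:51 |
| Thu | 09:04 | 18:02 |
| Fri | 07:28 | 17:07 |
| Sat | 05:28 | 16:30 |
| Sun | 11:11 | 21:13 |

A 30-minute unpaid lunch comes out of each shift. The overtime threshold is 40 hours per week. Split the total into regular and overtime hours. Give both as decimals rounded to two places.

Wed: 05:34–15:51 = 10 h 17 min; less 30 min break → 9 h 47 min
Thu: 09:04–18:02 = 8 h 58 min; less 30 min break → 8 h 28 min
Fri: 07:28–17:07 = 9 h 39 min; less 30 min break → 9 h 9 min
Sat: 05:28–16:30 = 11 h 2 min; less 30 min break → 10 h 32 min
Sun: 11:11–21:13 = 10 h 2 min; less 30 min break → 9 h 32 min
Total worked: 47 h 28 min = 47.47 h.
Threshold 40 h → overtime 7 h 28 min, regular 40 h 0 min.

Regular 40.00 hours, overtime 7.47 hours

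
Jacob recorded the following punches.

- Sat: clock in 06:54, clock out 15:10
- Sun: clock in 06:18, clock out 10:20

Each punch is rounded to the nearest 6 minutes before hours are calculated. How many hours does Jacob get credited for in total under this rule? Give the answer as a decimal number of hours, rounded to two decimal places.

12.30 hours

Sat: in 06:54→06:54, out 15:10→15:12; 8 h 18 min
Sun: in 06:18→06:18, out 10:20→10:18; 4 h 0 min
Total credited: 12 h 18 min.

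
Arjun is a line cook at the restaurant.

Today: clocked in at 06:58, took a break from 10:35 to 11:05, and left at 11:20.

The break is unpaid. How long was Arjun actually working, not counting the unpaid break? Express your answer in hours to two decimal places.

Today: 06:58–11:20 = 4 h 22 min; less 30 min break → 3 h 52 min

3.87 hours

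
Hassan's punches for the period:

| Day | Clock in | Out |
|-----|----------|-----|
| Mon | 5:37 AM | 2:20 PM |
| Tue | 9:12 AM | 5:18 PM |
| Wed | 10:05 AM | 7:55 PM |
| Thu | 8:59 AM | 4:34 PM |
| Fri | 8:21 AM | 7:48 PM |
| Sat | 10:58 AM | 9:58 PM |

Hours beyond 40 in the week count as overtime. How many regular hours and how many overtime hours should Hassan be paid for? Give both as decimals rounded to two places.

Regular 40.00 hours, overtime 16.68 hours

Mon: 5:37 AM–2:20 PM = 8 h 43 min
Tue: 9:12 AM–5:18 PM = 8 h 6 min
Wed: 10:05 AM–7:55 PM = 9 h 50 min
Thu: 8:59 AM–4:34 PM = 7 h 35 min
Fri: 8:21 AM–7:48 PM = 11 h 27 min
Sat: 10:58 AM–9:58 PM = 11 h 0 min
Total worked: 56 h 41 min = 56.68 h.
Threshold 40 h → overtime 16 h 41 min, regular 40 h 0 min.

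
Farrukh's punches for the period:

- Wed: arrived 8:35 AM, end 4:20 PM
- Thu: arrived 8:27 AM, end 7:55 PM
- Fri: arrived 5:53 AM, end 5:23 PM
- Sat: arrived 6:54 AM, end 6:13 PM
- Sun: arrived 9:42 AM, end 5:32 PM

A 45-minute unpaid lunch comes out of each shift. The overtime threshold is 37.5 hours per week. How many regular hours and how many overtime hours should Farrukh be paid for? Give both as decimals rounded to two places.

Regular 37.50 hours, overtime 8.62 hours

Wed: 8:35 AM–4:20 PM = 7 h 45 min; less 45 min break → 7 h 0 min
Thu: 8:27 AM–7:55 PM = 11 h 28 min; less 45 min break → 10 h 43 min
Fri: 5:53 AM–5:23 PM = 11 h 30 min; less 45 min break → 10 h 45 min
Sat: 6:54 AM–6:13 PM = 11 h 19 min; less 45 min break → 10 h 34 min
Sun: 9:42 AM–5:32 PM = 7 h 50 min; less 45 min break → 7 h 5 min
Total worked: 46 h 7 min = 46.12 h.
Threshold 37.5 h → overtime 8 h 37 min, regular 37 h 30 min.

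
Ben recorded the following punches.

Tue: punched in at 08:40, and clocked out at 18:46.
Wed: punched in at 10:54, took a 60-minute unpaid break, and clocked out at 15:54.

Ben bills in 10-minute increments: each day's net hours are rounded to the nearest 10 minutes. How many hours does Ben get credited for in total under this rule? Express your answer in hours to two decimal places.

Tue: 08:40–18:46 = 10 h 6 min → rounds to 10 h 10 min
Wed: 10:54–15:54 = 5 h 0 min − 60 min = 4 h 0 min → rounds to 4 h 0 min
Total credited: 14 h 10 min.

14.17 hours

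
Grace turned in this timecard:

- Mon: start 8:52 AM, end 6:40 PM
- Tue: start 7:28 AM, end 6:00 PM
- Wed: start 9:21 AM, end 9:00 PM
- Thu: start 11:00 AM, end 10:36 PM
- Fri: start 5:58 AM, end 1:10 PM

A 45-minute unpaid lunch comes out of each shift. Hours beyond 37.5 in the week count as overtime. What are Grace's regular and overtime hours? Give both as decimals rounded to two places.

Mon: 8:52 AM–6:40 PM = 9 h 48 min; less 45 min break → 9 h 3 min
Tue: 7:28 AM–6:00 PM = 10 h 32 min; less 45 min break → 9 h 47 min
Wed: 9:21 AM–9:00 PM = 11 h 39 min; less 45 min break → 10 h 54 min
Thu: 11:00 AM–10:36 PM = 11 h 36 min; less 45 min break → 10 h 51 min
Fri: 5:58 AM–1:10 PM = 7 h 12 min; less 45 min break → 6 h 27 min
Total worked: 47 h 2 min = 47.03 h.
Threshold 37.5 h → overtime 9 h 32 min, regular 37 h 30 min.

Regular 37.50 hours, overtime 9.53 hours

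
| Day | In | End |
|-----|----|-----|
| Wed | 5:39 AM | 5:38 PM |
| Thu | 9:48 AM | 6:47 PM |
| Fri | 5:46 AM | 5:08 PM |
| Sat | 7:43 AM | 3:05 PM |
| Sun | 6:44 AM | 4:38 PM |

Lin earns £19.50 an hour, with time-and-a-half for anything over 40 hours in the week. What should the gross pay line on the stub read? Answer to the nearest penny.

£1060.80

Wed: 5:39 AM–5:38 PM = 11 h 59 min
Thu: 9:48 AM–6:47 PM = 8 h 59 min
Fri: 5:46 AM–5:08 PM = 11 h 22 min
Sat: 7:43 AM–3:05 PM = 7 h 22 min
Sun: 6:44 AM–4:38 PM = 9 h 54 min
Total worked: 49 h 36 min = 2976 min.
Regular 40 h 0 min = 2400 min at £19.50/h; overtime 9 h 36 min = 576 min at £29.25/h.
Pay = (2400 × £19.50 + 576 × £29.25) ÷ 60 = £1060.80.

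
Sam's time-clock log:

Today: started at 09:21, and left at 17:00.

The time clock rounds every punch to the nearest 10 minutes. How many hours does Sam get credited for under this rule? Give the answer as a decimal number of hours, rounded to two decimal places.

7.67 hours

Today: in 09:21→09:20, out 17:00→17:00; 7 h 40 min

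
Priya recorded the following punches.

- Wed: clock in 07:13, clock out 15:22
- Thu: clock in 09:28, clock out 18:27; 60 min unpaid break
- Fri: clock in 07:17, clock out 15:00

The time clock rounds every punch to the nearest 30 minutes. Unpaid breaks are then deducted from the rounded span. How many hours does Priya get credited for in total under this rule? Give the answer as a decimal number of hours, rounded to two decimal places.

Wed: in 07:13→07:00, out 15:22→15:30; 8 h 30 min
Thu: in 09:28→09:30, out 18:27→18:30; 9 h 0 min − 60 min = 8 h 0 min
Fri: in 07:17→07:30, out 15:00→15:00; 7 h 30 min
Total credited: 24 h 0 min.

24.00 hours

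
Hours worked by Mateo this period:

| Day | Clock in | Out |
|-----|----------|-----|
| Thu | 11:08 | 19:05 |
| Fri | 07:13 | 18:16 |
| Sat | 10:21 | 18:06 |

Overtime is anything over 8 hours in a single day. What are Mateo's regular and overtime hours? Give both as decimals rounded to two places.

Thu: 11:08–19:05 = 7 h 57 min
Fri: 07:13–18:16 = 11 h 3 min
Sat: 10:21–18:06 = 7 h 45 min
Thu reg 7 h 57 min / OT 0 h 0 min; Fri reg 8 h 0 min / OT 3 h 3 min; Sat reg 7 h 45 min / OT 0 h 0 min.
Totals: regular 23 h 42 min, overtime 3 h 3 min.

Regular 23.70 hours, overtime 3.05 hours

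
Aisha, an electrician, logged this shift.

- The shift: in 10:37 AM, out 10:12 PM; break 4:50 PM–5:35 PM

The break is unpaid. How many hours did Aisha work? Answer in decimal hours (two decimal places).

The shift: 10:37 AM–10:12 PM = 11 h 35 min; less 45 min break → 10 h 50 min

10.83 hours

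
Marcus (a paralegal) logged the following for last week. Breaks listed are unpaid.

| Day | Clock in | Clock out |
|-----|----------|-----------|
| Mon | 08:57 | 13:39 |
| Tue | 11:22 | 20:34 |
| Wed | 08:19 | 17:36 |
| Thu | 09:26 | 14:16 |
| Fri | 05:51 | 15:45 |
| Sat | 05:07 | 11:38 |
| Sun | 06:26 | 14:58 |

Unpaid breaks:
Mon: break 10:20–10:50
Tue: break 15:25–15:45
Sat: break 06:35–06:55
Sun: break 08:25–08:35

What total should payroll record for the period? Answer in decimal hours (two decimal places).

51.63 hours

Mon: 08:57–13:39 = 4 h 42 min; less 30 min break → 4 h 12 min
Tue: 11:22–20:34 = 9 h 12 min; less 20 min break → 8 h 52 min
Wed: 08:19–17:36 = 9 h 17 min
Thu: 09:26–14:16 = 4 h 50 min
Fri: 05:51–15:45 = 9 h 54 min
Sat: 05:07–11:38 = 6 h 31 min; less 20 min break → 6 h 11 min
Sun: 06:26–14:58 = 8 h 32 min; less 10 min break → 8 h 22 min
Total: 4 h 12 min + 8 h 52 min + 9 h 17 min + 4 h 50 min + 9 h 54 min + 6 h 11 min + 8 h 22 min = 51 h 38 min.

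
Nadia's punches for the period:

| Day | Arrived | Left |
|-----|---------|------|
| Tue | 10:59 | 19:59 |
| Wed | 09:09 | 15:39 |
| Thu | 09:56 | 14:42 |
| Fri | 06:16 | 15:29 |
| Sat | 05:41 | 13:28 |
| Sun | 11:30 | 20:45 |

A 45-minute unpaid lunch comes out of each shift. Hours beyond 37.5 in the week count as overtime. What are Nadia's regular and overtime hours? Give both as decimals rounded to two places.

Regular 37.50 hours, overtime 4.52 hours

Tue: 10:59–19:59 = 9 h 0 min; less 45 min break → 8 h 15 min
Wed: 09:09–15:39 = 6 h 30 min; less 45 min break → 5 h 45 min
Thu: 09:56–14:42 = 4 h 46 min; less 45 min break → 4 h 1 min
Fri: 06:16–15:29 = 9 h 13 min; less 45 min break → 8 h 28 min
Sat: 05:41–13:28 = 7 h 47 min; less 45 min break → 7 h 2 min
Sun: 11:30–20:45 = 9 h 15 min; less 45 min break → 8 h 30 min
Total worked: 42 h 1 min = 42.02 h.
Threshold 37.5 h → overtime 4 h 31 min, regular 37 h 30 min.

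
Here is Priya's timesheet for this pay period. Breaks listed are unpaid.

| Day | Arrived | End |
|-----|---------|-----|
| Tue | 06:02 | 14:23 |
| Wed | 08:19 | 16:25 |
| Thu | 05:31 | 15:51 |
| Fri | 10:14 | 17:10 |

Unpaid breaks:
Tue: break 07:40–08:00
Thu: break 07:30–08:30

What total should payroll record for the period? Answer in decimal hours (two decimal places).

32.38 hours

Tue: 06:02–14:23 = 8 h 21 min; less 20 min break → 8 h 1 min
Wed: 08:19–16:25 = 8 h 6 min
Thu: 05:31–15:51 = 10 h 20 min; less 60 min break → 9 h 20 min
Fri: 10:14–17:10 = 6 h 56 min
Total: 8 h 1 min + 8 h 6 min + 9 h 20 min + 6 h 56 min = 32 h 23 min.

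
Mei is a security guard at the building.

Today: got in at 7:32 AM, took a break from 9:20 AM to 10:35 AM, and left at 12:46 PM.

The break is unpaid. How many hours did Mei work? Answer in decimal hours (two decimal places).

3.98 hours

Today: 7:32 AM–12:46 PM = 5 h 14 min; less 75 min break → 3 h 59 min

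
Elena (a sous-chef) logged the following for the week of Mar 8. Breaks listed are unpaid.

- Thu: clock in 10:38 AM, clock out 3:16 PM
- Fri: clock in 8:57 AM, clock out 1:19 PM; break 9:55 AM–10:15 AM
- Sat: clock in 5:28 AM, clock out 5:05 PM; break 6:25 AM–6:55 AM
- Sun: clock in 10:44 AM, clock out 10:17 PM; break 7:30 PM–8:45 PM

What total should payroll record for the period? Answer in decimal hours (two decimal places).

Thu: 10:38 AM–3:16 PM = 4 h 38 min
Fri: 8:57 AM–1:19 PM = 4 h 22 min; less 20 min break → 4 h 2 min
Sat: 5:28 AM–5:05 PM = 11 h 37 min; less 30 min break → 11 h 7 min
Sun: 10:44 AM–10:17 PM = 11 h 33 min; less 75 min break → 10 h 18 min
Total: 4 h 38 min + 4 h 2 min + 11 h 7 min + 10 h 18 min = 30 h 5 min.

30.08 hours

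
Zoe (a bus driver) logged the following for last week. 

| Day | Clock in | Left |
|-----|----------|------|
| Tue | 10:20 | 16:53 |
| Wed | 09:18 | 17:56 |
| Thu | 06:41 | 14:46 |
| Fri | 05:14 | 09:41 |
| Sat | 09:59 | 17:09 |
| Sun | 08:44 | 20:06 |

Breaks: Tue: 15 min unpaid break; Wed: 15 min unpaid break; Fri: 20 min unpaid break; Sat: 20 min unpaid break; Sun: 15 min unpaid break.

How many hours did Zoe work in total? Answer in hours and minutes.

44 h 50 min

Tue: 10:20–16:53 = 6 h 33 min; less 15 min break → 6 h 18 min
Wed: 09:18–17:56 = 8 h 38 min; less 15 min break → 8 h 23 min
Thu: 06:41–14:46 = 8 h 5 min
Fri: 05:14–09:41 = 4 h 27 min; less 20 min break → 4 h 7 min
Sat: 09:59–17:09 = 7 h 10 min; less 20 min break → 6 h 50 min
Sun: 08:44–20:06 = 11 h 22 min; less 15 min break → 11 h 7 min
Total: 6 h 18 min + 8 h 23 min + 8 h 5 min + 4 h 7 min + 6 h 50 min + 11 h 7 min = 44 h 50 min.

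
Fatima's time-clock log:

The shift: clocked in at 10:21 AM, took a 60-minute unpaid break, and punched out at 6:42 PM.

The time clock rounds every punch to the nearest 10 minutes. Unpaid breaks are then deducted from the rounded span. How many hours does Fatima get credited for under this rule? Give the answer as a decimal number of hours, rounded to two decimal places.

The shift: in 10:21 AM→10:20 AM, out 6:42 PM→6:40 PM; 8 h 20 min − 60 min = 7 h 20 min

7.33 hours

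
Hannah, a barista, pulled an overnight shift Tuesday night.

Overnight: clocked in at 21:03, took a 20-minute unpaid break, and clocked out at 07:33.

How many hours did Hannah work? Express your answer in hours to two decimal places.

10.17 hours

Overnight: 21:03 → midnight = 2 h 57 min; midnight → 07:33 = 7 h 33 min; span 10 h 30 min; less 20 min break → 10 h 10 min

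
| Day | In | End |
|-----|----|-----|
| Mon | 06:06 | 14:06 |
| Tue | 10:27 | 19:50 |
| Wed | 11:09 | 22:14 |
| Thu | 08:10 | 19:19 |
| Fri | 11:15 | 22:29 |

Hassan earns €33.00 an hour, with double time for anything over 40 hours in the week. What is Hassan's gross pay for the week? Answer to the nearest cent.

Mon: 06:06–14:06 = 8 h 0 min
Tue: 10:27–19:50 = 9 h 23 min
Wed: 11:09–22:14 = 11 h 5 min
Thu: 08:10–19:19 = 11 h 9 min
Fri: 11:15–22:29 = 11 h 14 min
Total worked: 50 h 51 min = 3051 min.
Regular 40 h 0 min = 2400 min at €33.00/h; overtime 10 h 51 min = 651 min at €66.00/h.
Pay = (2400 × €33.00 + 651 × €66.00) ÷ 60 = €2036.10.

€2036.10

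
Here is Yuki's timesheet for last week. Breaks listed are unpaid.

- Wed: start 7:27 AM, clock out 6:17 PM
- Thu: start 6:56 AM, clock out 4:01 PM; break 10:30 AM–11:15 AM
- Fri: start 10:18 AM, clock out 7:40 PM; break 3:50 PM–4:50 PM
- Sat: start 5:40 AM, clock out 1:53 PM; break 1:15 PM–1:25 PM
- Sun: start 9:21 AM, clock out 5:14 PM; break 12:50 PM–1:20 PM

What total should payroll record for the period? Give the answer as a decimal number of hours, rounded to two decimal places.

Wed: 7:27 AM–6:17 PM = 10 h 50 min
Thu: 6:56 AM–4:01 PM = 9 h 5 min; less 45 min break → 8 h 20 min
Fri: 10:18 AM–7:40 PM = 9 h 22 min; less 60 min break → 8 h 22 min
Sat: 5:40 AM–1:53 PM = 8 h 13 min; less 10 min break → 8 h 3 min
Sun: 9:21 AM–5:14 PM = 7 h 53 min; less 30 min break → 7 h 23 min
Total: 10 h 50 min + 8 h 20 min + 8 h 22 min + 8 h 3 min + 7 h 23 min = 42 h 58 min.

42.97 hours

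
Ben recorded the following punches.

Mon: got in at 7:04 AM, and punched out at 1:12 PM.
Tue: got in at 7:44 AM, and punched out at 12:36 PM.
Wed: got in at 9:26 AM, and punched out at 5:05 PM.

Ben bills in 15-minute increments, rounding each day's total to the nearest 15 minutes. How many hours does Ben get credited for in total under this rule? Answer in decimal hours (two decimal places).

18.75 hours

Mon: 7:04 AM–1:12 PM = 6 h 8 min → rounds to 6 h 15 min
Tue: 7:44 AM–12:36 PM = 4 h 52 min → rounds to 4 h 45 min
Wed: 9:26 AM–5:05 PM = 7 h 39 min → rounds to 7 h 45 min
Total credited: 18 h 45 min.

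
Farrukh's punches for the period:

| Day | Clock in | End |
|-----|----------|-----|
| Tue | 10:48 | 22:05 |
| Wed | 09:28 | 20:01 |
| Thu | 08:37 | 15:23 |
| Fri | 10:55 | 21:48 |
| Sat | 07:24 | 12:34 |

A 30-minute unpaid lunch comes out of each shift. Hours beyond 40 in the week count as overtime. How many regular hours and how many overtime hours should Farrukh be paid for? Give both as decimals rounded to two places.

Tue: 10:48–22:05 = 11 h 17 min; less 30 min break → 10 h 47 min
Wed: 09:28–20:01 = 10 h 33 min; less 30 min break → 10 h 3 min
Thu: 08:37–15:23 = 6 h 46 min; less 30 min break → 6 h 16 min
Fri: 10:55–21:48 = 10 h 53 min; less 30 min break → 10 h 23 min
Sat: 07:24–12:34 = 5 h 10 min; less 30 min break → 4 h 40 min
Total worked: 42 h 9 min = 42.15 h.
Threshold 40 h → overtime 2 h 9 min, regular 40 h 0 min.

Regular 40.00 hours, overtime 2.15 hours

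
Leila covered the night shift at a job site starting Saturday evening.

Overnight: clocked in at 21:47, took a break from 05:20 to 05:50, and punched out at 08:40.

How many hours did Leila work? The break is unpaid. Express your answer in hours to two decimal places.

10.38 hours

Overnight: 21:47 → midnight = 2 h 13 min; midnight → 08:40 = 8 h 40 min; span 10 h 53 min; less 30 min break → 10 h 23 min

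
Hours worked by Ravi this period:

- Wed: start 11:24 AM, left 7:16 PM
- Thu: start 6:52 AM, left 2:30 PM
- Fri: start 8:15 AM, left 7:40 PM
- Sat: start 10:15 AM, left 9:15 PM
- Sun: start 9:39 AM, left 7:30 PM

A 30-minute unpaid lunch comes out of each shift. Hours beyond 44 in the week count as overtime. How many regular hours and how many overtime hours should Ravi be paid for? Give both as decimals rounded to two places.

Regular 44.00 hours, overtime 1.27 hours

Wed: 11:24 AM–7:16 PM = 7 h 52 min; less 30 min break → 7 h 22 min
Thu: 6:52 AM–2:30 PM = 7 h 38 min; less 30 min break → 7 h 8 min
Fri: 8:15 AM–7:40 PM = 11 h 25 min; less 30 min break → 10 h 55 min
Sat: 10:15 AM–9:15 PM = 11 h 0 min; less 30 min break → 10 h 30 min
Sun: 9:39 AM–7:30 PM = 9 h 51 min; less 30 min break → 9 h 21 min
Total worked: 45 h 16 min = 45.27 h.
Threshold 44 h → overtime 1 h 16 min, regular 44 h 0 min.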